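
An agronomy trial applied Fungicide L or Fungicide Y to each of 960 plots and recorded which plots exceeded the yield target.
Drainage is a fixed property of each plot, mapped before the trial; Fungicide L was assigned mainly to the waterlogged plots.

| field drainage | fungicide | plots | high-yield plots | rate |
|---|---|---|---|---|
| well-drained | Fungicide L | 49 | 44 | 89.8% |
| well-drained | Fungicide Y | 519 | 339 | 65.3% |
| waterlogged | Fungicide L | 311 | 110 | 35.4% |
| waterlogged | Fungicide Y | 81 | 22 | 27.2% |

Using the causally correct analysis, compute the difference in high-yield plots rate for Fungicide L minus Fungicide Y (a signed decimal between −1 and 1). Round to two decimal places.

+0.18

Field drainage differs across fungicides for reasons unrelated to any effect of the fungicide itself, and it separately predicts the outcome — a classic confounder. We must compare within field drainage levels.
Adjusting over the population distribution of field drainage: 0.592·(0.898−0.653) + 0.408·(0.354−0.272) = +0.178.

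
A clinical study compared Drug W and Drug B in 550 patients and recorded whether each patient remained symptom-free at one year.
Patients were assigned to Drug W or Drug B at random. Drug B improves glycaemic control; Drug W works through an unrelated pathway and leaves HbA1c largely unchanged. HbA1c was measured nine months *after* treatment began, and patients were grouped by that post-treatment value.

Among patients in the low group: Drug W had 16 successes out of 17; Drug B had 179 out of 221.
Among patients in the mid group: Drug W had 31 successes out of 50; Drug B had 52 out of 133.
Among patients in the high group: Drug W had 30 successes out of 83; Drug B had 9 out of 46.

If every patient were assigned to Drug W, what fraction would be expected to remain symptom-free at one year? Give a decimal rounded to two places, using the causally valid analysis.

Stratifying would compare drugs among patients the drugs themselves sorted into HbA1c groups — a form of selection on an intermediate. The unconditioned pooled rates give the total causal effect.
So P(outcome | do(Drug W)) is just the pooled rate for Drug W: 77/150 = 0.513.

0.51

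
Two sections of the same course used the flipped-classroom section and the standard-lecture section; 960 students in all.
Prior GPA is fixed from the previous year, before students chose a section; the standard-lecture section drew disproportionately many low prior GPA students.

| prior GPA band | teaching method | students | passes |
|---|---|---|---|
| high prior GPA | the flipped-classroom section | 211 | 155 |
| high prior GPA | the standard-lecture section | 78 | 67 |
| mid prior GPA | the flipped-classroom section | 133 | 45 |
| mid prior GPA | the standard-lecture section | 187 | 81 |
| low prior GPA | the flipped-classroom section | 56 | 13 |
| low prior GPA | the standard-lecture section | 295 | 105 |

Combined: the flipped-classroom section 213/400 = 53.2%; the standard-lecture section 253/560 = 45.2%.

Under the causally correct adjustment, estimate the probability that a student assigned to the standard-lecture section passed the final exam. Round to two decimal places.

the standard-lecture section is higher inside every prior GPA band stratum but the flipped-classroom section is higher in aggregate. Whether to stratify depends on how prior GPA band relates to the teaching method.
Prior GPA band satisfies the back-door criterion: it is not a descendant of the teaching method, and it blocks the spurious path from teaching method to outcome. Adjusting for it (i.e., using the within-prior GPA band rates) gives the causal effect.
Standardising the standard-lecture section to the population prior GPA band mix: 0.301·67/78 + 0.333·81/187 + 0.366·105/295 = 0.533.

0.53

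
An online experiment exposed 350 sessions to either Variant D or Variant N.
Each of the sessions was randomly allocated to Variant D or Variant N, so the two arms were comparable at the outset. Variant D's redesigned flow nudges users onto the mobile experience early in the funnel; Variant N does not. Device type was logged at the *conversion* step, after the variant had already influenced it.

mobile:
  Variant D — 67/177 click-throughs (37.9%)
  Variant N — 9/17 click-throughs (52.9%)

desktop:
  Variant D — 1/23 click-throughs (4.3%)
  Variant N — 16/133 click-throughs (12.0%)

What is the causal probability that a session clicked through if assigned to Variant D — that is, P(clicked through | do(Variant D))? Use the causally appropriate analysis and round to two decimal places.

0.34

The distribution of device type is itself part of what the variant does — it is an intermediate outcome. Holding it fixed would remove that part of the effect; the total effect is the pooled difference.
So P(outcome | do(Variant D)) is just the pooled rate for Variant D: 68/200 = 0.340.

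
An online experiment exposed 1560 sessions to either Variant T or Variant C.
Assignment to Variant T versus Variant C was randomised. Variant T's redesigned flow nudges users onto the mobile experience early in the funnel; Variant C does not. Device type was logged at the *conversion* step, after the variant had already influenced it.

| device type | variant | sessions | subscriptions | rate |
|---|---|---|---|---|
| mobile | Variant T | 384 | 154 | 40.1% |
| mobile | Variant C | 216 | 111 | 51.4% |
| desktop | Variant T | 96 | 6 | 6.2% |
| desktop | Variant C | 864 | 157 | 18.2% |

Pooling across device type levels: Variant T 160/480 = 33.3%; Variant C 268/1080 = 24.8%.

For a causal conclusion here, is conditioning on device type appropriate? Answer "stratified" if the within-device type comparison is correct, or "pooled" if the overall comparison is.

Device type is recorded after the variant and is itself shifted by it — it sits on the causal path from variant to outcome. Conditioning on a mediator would strip out part of the effect we want; the pooled comparison gives the total causal effect.
Pooled: Variant T 33.3% vs Variant C 24.8%; Variant T is higher overall.

pooled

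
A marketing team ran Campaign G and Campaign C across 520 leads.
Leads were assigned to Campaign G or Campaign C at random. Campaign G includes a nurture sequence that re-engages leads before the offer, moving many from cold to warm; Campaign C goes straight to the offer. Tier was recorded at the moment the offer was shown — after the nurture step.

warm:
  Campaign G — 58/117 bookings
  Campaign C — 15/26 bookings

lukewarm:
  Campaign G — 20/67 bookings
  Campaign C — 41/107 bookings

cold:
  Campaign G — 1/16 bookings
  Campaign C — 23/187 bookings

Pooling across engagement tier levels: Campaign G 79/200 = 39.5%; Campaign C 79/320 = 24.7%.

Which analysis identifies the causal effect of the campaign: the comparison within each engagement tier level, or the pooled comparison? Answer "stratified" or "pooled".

pooled

The distribution of engagement tier is itself part of what the campaign does — it is an intermediate outcome. Holding it fixed would remove that part of the effect; the total effect is the pooled difference.
Pooled: Campaign G 39.5% vs Campaign C 24.7%; Campaign G is higher overall.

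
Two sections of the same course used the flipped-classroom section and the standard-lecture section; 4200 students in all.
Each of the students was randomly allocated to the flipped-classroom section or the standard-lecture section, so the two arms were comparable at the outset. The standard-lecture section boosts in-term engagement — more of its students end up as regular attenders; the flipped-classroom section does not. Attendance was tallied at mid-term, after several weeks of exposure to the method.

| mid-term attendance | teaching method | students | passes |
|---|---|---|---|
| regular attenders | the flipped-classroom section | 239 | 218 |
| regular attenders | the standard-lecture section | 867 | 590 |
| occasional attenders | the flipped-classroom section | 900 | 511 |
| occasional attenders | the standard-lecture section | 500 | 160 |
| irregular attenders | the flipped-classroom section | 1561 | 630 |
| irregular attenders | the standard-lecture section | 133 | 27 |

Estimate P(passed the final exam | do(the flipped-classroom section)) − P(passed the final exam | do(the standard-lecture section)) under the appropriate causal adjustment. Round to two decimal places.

-0.01

the flipped-classroom section is higher inside every mid-term attendance stratum but the standard-lecture section is higher in aggregate. Whether to stratify depends on how mid-term attendance relates to the teaching method.
Stratifying would compare teaching methods among students the teaching methods themselves sorted into mid-term attendance groups — a form of selection on an intermediate. The unconditioned pooled rates give the total causal effect.
The causal difference is the pooled difference: 0.503 − 0.518 = -0.015.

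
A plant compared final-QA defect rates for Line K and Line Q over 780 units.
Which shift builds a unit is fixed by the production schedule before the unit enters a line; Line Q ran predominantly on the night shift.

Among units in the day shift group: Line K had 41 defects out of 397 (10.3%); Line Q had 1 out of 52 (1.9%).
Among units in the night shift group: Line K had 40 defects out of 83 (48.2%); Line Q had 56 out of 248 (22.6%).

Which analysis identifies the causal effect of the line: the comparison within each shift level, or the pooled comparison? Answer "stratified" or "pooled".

stratified

Shift differs across lines for reasons unrelated to any effect of the line itself, and it separately predicts the outcome — a classic confounder. We must compare within shift levels.
Within each level — day shift: 10.3% vs 1.9%; night shift: 48.2% vs 22.6% — Line Q is lower every time.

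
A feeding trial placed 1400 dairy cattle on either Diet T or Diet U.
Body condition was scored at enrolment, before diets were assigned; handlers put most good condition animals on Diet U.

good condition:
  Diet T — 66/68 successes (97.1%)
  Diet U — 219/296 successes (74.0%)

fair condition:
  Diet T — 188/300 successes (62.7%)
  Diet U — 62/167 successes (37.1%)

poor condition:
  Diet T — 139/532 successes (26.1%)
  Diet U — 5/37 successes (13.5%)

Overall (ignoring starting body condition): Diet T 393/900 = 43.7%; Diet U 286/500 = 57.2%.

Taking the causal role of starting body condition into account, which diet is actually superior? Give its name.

Since starting body condition is a pre-existing factor (not a product of the diet) and it affects the outcome on its own, it is a confounder. The stratified rates, not the pooled rate, identify the causal effect.
Within each level — good condition: 97.1% vs 74.0%; fair condition: 62.7% vs 37.1%; poor condition: 26.1% vs 13.5% — Diet T is higher every time.

Diet T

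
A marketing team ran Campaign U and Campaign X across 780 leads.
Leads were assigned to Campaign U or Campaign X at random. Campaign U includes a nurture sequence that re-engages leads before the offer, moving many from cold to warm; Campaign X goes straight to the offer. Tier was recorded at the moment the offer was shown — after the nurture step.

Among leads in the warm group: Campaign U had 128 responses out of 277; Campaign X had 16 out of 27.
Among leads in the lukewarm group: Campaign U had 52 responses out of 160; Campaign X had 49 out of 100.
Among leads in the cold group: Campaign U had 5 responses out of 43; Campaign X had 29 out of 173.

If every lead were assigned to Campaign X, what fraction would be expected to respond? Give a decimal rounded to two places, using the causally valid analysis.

0.31

Engagement tier is downstream of the campaign. One should not condition on a consequence of treatment, so the overall rates are the right comparison.
So P(outcome | do(Campaign X)) is just the pooled rate for Campaign X: 94/300 = 0.313.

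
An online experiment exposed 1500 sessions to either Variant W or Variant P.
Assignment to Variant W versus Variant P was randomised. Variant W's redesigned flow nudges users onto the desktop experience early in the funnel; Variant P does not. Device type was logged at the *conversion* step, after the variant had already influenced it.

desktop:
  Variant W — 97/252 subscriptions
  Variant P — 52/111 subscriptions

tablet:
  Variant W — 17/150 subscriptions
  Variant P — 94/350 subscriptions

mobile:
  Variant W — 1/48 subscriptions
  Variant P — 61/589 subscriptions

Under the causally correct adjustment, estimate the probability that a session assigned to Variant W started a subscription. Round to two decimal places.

0.26

The stratified and pooled comparisons disagree (Variant P wins within each device type; Variant W wins overall), so the answer turns on the causal role of device type.
The distribution of device type is itself part of what the variant does — it is an intermediate outcome. Holding it fixed would remove that part of the effect; the total effect is the pooled difference.
So P(outcome | do(Variant W)) is just the pooled rate for Variant W: 115/450 = 0.256.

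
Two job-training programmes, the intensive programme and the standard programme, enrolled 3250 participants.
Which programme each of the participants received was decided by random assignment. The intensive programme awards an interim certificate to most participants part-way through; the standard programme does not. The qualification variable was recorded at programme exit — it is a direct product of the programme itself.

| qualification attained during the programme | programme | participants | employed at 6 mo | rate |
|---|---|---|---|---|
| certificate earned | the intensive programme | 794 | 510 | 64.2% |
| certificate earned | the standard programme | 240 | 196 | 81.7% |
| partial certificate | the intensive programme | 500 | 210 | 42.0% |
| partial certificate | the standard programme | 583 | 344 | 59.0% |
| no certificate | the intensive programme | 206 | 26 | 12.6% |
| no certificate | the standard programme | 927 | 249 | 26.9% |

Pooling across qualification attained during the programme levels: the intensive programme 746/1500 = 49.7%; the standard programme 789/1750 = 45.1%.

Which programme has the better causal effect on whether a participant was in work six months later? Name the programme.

The stratified and pooled comparisons disagree (the standard programme wins within each qualification attained during the programme; the intensive programme wins overall), so the answer turns on the causal role of qualification attained during the programme.
The distribution of qualification attained during the programme is itself part of what the programme does — it is an intermediate outcome. Holding it fixed would remove that part of the effect; the total effect is the pooled difference.
Pooled: the intensive programme 49.7% vs the standard programme 45.1%; the intensive programme is higher overall.

the intensive programme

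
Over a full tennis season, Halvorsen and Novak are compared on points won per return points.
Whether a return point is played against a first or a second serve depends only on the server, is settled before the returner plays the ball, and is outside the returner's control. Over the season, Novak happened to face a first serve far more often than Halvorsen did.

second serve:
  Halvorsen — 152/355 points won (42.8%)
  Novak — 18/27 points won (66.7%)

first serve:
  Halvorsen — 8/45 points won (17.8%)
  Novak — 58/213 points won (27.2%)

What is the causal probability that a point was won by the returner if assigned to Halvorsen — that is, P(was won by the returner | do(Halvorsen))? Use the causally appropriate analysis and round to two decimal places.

0.33

Since serve type is a pre-existing factor (not a product of the player) and it affects the outcome on its own, it is a confounder. The stratified rates, not the pooled rate, identify the causal effect.
Standardising Halvorsen to the population serve type mix: 0.597·152/355 + 0.403·8/45 = 0.327.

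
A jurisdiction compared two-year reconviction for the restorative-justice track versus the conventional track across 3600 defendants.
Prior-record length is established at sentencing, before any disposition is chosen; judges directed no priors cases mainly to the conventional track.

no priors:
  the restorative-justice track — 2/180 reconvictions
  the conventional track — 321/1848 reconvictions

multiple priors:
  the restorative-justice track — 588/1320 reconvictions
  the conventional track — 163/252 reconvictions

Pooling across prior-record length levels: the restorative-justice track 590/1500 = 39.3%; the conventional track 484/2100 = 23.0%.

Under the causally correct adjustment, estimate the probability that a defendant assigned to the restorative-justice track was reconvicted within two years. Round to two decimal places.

Within every prior-record length level the restorative-justice track has the lower rate, yet pooled the conventional track does — Simpson's reversal.
Nothing the disposition does changes prior-record length; the imbalance is an allocation artefact. With prior-record length also predicting the outcome, the pooled figure is confounded, and the within-stratum comparison is the causal one.
Standardising the restorative-justice track to the population prior-record length mix: 0.563·2/180 + 0.437·588/1320 = 0.201.

0.20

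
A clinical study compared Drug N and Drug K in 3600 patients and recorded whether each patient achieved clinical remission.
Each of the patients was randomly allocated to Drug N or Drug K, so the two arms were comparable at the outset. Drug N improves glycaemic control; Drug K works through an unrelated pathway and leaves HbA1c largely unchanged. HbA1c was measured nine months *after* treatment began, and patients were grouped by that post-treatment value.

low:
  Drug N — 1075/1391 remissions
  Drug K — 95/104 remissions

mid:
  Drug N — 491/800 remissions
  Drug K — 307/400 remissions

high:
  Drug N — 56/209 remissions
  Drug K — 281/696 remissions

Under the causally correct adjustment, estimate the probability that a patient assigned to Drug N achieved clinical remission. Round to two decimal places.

The HbA1c-specific comparison favours Drug K throughout, but the pooled figures favour Drug N. The question is whether to condition on HbA1c.
HbA1c lies on the pathway drug → HbA1c → outcome, so adjusting for it blocks the indirect effect. For the total causal effect of drug, use the unadjusted pooled rates.
So P(outcome | do(Drug N)) is just the pooled rate for Drug N: 1622/2400 = 0.676.

0.68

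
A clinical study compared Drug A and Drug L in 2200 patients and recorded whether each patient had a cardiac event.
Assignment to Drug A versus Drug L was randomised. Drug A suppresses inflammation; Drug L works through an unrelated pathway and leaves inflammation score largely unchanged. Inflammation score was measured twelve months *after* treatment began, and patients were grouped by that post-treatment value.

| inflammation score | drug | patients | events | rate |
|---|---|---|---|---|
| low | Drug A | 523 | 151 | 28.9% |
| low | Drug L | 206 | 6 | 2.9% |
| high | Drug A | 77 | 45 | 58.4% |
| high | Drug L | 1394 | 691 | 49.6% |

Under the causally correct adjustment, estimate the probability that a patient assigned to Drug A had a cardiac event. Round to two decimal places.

Within every inflammation score level Drug L has the lower rate, yet pooled Drug A does — Simpson's reversal.
Inflammation score here is a post-treatment variable shaped by the drug; conditioning on it would introduce bias rather than remove it. The overall comparison is the causal one.
So P(outcome | do(Drug A)) is just the pooled rate for Drug A: 196/600 = 0.327.

0.33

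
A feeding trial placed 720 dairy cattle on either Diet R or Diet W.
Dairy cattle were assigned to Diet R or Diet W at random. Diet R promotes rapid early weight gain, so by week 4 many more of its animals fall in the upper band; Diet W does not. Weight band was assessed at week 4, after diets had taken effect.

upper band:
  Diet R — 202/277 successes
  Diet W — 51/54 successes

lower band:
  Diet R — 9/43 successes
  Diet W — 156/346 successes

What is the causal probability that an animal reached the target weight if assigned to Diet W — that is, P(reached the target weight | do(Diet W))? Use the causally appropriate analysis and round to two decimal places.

0.52

The stratified and pooled comparisons disagree (Diet W wins within each week-4 weight band; Diet R wins overall), so the answer turns on the causal role of week-4 weight band.
Week-4 weight band is recorded after the diet and is itself shifted by it — it sits on the causal path from diet to outcome. Conditioning on a mediator would strip out part of the effect we want; the pooled comparison gives the total causal effect.
So P(outcome | do(Diet W)) is just the pooled rate for Diet W: 207/400 = 0.517.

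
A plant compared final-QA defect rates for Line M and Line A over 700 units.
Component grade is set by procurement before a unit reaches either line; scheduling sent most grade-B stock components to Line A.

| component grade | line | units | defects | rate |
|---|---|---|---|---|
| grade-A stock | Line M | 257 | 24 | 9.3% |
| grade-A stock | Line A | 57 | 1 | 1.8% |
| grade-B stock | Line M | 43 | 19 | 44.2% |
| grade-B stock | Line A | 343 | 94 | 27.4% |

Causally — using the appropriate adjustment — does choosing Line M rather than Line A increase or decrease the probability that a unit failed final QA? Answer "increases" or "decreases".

increases

The stratified and pooled comparisons disagree (Line A wins within each component grade; Line M wins overall), so the answer turns on the causal role of component grade.
The imbalance in component grade arose from how units were allocated, not from anything the line did; and component grade independently affects the outcome. The pooled gap is confounded — condition on component grade.
Within each level — grade-A stock: 9.3% vs 1.8%; grade-B stock: 44.2% vs 27.4% — Line A is lower every time.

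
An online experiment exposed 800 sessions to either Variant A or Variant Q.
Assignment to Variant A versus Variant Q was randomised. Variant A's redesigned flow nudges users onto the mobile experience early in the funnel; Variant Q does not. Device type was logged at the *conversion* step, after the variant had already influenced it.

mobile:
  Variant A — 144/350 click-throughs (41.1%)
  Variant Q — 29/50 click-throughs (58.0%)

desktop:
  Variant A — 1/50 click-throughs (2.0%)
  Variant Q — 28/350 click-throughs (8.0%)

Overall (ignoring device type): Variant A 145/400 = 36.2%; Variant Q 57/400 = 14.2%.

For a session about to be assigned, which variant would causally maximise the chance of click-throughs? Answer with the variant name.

Variant A

Variant Q is higher inside every device type stratum but Variant A is higher in aggregate. Whether to stratify depends on how device type relates to the variant.
Device type is recorded after the variant and is itself shifted by it — it sits on the causal path from variant to outcome. Conditioning on a mediator would strip out part of the effect we want; the pooled comparison gives the total causal effect.
Pooled: Variant A 36.2% vs Variant Q 14.2%; Variant A is higher overall.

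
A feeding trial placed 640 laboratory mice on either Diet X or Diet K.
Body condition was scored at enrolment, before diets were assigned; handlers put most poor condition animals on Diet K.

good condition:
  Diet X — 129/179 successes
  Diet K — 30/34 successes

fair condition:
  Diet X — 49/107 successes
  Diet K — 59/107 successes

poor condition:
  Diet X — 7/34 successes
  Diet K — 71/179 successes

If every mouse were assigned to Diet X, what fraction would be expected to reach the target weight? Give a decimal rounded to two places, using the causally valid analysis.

Here starting body condition is a common cause — it drives both which diet a case falls under and the outcome. The crude comparison mixes populations; the stratum-specific rates are the causally relevant ones.
Standardising Diet X to the population starting body condition mix: 0.333·129/179 + 0.334·49/107 + 0.333·7/34 = 0.461.

0.46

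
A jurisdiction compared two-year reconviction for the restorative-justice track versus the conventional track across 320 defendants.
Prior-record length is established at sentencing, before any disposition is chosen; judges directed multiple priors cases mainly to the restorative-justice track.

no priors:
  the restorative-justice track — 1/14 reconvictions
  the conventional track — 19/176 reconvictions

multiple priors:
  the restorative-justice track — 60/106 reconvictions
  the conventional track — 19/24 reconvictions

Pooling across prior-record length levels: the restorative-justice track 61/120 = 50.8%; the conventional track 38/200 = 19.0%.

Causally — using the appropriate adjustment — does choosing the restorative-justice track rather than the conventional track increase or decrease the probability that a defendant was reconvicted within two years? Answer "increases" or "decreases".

decreases

The stratified and pooled comparisons disagree (the restorative-justice track wins within each prior-record length; the conventional track wins overall), so the answer turns on the causal role of prior-record length.
Prior-record length differs across dispositions for reasons unrelated to any effect of the disposition itself, and it separately predicts the outcome — a classic confounder. We must compare within prior-record length levels.
Within each level — no priors: 7.1% vs 10.8%; multiple priors: 56.6% vs 79.2% — the restorative-justice track is lower every time.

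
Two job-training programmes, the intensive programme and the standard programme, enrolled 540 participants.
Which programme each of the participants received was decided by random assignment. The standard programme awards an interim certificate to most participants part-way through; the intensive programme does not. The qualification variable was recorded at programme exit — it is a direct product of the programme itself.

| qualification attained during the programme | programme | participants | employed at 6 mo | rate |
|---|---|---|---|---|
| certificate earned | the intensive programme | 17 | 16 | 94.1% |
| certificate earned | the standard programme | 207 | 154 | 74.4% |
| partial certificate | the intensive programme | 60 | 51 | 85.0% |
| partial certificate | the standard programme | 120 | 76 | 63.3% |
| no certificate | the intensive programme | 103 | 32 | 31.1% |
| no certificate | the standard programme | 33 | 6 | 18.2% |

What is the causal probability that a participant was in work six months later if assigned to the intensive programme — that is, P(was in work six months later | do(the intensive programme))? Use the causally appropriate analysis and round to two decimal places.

Qualification attained during the programme is recorded after the programme and is itself shifted by it — it sits on the causal path from programme to outcome. Conditioning on a mediator would strip out part of the effect we want; the pooled comparison gives the total causal effect.
So P(outcome | do(the intensive programme)) is just the pooled rate for the intensive programme: 99/180 = 0.550.

0.55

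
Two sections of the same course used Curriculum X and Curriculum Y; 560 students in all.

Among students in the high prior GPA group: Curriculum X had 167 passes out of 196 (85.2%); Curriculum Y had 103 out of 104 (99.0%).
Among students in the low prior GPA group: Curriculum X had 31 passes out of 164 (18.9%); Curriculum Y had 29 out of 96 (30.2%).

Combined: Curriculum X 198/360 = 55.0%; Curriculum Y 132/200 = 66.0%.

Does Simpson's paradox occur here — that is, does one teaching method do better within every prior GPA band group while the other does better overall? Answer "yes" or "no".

Within each prior GPA band level (high prior GPA 85.2% vs 99.0%; low prior GPA 18.9% vs 30.2%), Curriculum Y has the higher rate every time. Pooled: 55.0% vs 66.0% — Curriculum Y has the higher rate overall. They agree.

no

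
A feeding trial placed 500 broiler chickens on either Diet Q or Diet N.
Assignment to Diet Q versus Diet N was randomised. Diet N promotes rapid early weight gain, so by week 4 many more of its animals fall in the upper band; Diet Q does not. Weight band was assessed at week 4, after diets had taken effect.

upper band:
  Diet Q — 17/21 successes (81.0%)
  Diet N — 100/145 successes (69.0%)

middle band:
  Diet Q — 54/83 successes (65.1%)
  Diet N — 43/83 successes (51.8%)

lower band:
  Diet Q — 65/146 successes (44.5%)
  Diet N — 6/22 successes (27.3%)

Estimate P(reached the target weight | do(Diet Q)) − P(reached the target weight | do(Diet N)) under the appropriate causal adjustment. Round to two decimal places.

-0.05

Diet Q is higher inside every week-4 weight band stratum but Diet N is higher in aggregate. Whether to stratify depends on how week-4 weight band relates to the diet.
Because the diet influences week-4 weight band, week-4 weight band is a post-treatment mediator, not a confounder. Stratifying on it would bias the estimate; the causal effect is the crude pooled difference.
The causal difference is the pooled difference: 0.544 − 0.596 = -0.052.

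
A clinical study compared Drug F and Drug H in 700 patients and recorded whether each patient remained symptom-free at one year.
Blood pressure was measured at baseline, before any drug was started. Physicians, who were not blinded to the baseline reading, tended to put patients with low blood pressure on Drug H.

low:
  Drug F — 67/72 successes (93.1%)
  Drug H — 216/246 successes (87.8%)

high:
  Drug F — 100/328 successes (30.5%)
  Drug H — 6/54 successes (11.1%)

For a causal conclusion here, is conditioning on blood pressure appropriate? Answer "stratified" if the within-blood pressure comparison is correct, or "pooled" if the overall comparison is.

stratified

Blood pressure satisfies the back-door criterion: it is not a descendant of the drug, and it blocks the spurious path from drug to outcome. Adjusting for it (i.e., using the within-blood pressure rates) gives the causal effect.
Within each level — low: 93.1% vs 87.8%; high: 30.5% vs 11.1% — Drug F is higher every time.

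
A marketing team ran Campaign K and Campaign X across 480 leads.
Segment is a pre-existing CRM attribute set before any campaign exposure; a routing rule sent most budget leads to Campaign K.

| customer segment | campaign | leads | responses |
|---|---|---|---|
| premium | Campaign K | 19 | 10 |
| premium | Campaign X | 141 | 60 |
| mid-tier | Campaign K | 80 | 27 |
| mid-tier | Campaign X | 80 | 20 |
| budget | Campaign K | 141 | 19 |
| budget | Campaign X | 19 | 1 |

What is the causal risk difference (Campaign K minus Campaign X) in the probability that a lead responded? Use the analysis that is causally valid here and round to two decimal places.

Since customer segment is a pre-existing factor (not a product of the campaign) and it affects the outcome on its own, it is a confounder. The stratified rates, not the pooled rate, identify the causal effect.
Adjusting over the population distribution of customer segment: 0.333·(0.526−0.426) + 0.333·(0.338−0.250) + 0.333·(0.135−0.053) = +0.090.

+0.09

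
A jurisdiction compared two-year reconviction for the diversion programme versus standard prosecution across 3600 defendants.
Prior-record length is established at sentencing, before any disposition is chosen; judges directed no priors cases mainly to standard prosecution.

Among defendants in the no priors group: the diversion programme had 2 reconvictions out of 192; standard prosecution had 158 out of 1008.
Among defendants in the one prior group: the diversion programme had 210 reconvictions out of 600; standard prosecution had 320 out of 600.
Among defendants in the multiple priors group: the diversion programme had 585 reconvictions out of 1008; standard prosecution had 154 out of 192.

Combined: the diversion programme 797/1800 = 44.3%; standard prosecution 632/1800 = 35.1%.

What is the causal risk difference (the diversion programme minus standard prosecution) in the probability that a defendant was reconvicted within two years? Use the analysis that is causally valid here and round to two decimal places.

-0.18

The stratified and pooled comparisons disagree (the diversion programme wins within each prior-record length; standard prosecution wins overall), so the answer turns on the causal role of prior-record length.
Prior-record length satisfies the back-door criterion: it is not a descendant of the disposition, and it blocks the spurious path from disposition to outcome. Adjusting for it (i.e., using the within-prior-record length rates) gives the causal effect.
Adjusting over the population distribution of prior-record length: 0.333·(0.010−0.157) + 0.333·(0.350−0.533) + 0.333·(0.580−0.802) = -0.184.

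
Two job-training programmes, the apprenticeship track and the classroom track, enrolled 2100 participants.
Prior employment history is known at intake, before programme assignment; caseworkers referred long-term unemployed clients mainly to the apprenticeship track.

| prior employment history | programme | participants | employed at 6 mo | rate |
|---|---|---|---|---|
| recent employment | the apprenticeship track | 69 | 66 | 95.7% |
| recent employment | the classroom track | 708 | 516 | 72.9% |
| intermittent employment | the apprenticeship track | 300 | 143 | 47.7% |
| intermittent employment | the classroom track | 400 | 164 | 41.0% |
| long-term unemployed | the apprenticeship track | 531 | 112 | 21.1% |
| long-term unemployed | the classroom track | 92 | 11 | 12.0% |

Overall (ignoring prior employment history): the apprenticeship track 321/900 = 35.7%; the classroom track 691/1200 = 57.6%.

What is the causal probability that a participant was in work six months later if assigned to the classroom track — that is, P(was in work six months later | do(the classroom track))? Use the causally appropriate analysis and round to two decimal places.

The stratified and pooled comparisons disagree (the apprenticeship track wins within each prior employment history; the classroom track wins overall), so the answer turns on the causal role of prior employment history.
The imbalance in prior employment history arose from how participants were allocated, not from anything the programme did; and prior employment history independently affects the outcome. The pooled gap is confounded — condition on prior employment history.
Standardising the classroom track to the population prior employment history mix: 0.370·516/708 + 0.333·164/400 + 0.297·11/92 = 0.442.

0.44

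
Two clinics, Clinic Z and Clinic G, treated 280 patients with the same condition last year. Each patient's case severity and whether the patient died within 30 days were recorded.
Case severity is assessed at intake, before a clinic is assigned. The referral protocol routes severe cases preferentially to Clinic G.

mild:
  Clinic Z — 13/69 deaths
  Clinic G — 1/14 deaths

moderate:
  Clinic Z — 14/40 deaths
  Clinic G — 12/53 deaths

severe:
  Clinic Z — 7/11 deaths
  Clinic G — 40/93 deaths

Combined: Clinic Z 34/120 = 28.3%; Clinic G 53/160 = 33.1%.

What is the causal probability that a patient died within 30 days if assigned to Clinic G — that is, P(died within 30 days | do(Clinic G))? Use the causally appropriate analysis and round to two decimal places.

0.26

The stratified and pooled comparisons disagree (Clinic G wins within each case severity; Clinic Z wins overall), so the answer turns on the causal role of case severity.
Here case severity is a common cause — it drives both which clinic a case falls under and the outcome. The crude comparison mixes populations; the stratum-specific rates are the causally relevant ones.
Standardising Clinic G to the population case severity mix: 0.296·1/14 + 0.332·12/53 + 0.371·40/93 = 0.256.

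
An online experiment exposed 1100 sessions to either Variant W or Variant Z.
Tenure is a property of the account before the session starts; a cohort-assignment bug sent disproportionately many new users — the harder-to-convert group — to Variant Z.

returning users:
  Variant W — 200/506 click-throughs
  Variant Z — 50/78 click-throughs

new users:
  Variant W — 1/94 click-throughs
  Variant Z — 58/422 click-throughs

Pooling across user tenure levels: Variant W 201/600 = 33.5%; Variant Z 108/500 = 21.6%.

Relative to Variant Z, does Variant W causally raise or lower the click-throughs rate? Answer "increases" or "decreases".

decreases

User tenure satisfies the back-door criterion: it is not a descendant of the variant, and it blocks the spurious path from variant to outcome. Adjusting for it (i.e., using the within-user tenure rates) gives the causal effect.
Within each level — returning users: 39.5% vs 64.1%; new users: 1.1% vs 13.7% — Variant Z is higher every time.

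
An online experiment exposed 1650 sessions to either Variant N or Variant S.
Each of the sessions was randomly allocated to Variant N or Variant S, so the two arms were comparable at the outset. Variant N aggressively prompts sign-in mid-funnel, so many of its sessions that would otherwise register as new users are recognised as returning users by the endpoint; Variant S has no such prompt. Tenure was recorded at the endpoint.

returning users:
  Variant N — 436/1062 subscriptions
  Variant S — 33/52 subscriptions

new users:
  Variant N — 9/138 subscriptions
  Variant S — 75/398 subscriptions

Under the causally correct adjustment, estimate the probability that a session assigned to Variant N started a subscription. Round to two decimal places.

The distribution of user tenure is itself part of what the variant does — it is an intermediate outcome. Holding it fixed would remove that part of the effect; the total effect is the pooled difference.
So P(outcome | do(Variant N)) is just the pooled rate for Variant N: 445/1200 = 0.371.

0.37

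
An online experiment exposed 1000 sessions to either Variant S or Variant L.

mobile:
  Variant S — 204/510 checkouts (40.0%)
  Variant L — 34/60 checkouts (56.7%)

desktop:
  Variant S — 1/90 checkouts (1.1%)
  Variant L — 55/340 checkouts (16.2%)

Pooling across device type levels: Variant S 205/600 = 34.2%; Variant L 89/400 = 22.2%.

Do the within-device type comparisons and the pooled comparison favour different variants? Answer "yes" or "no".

yes

Within each device type level (mobile 40.0% vs 56.7%; desktop 1.1% vs 16.2%), Variant L has the higher rate every time. Pooled: 34.2% vs 22.2% — Variant S has the higher rate overall. The two comparisons disagree.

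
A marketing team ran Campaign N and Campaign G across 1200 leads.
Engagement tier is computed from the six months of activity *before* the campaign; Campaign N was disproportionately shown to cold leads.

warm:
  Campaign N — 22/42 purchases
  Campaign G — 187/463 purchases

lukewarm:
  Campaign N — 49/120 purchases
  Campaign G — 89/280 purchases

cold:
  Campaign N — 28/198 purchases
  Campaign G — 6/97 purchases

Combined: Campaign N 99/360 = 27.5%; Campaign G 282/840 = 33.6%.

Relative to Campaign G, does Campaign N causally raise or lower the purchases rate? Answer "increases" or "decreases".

increases

Here engagement tier is a common cause — it drives both which campaign a case falls under and the outcome. The crude comparison mixes populations; the stratum-specific rates are the causally relevant ones.
Within each level — warm: 52.4% vs 40.4%; lukewarm: 40.8% vs 31.8%; cold: 14.1% vs 6.2% — Campaign N is higher every time.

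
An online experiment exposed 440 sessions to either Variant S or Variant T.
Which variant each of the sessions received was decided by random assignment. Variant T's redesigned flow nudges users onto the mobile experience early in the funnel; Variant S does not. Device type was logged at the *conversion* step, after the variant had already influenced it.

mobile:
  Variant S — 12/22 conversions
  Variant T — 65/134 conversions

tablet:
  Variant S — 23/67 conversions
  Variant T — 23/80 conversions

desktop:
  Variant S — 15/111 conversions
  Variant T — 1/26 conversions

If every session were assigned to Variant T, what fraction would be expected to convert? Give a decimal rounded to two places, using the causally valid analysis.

0.37

The device type-specific comparison favours Variant S throughout, but the pooled figures favour Variant T. The question is whether to condition on device type.
Device type lies on the pathway variant → device type → outcome, so adjusting for it blocks the indirect effect. For the total causal effect of variant, use the unadjusted pooled rates.
So P(outcome | do(Variant T)) is just the pooled rate for Variant T: 89/240 = 0.371.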